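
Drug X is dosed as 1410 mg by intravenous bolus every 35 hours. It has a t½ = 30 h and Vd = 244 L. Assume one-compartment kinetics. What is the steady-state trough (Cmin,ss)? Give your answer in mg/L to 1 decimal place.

4.6 mg/L

k = ln2/t½ = ln2/30 ≈ 0.023105 h⁻¹; fraction remaining f = e^(−kτ) = e^(−0.023105×35) ≈ 0.4454.
Each bolus raises the concentration by D/Vd = 1410/244 ≈ 5.779 mg/L.
Steady-state trough Cmin,ss = C₀·f/(1−f) ≈ 5.779 × 0.4454/0.5546 ≈ 4.641 mg/L.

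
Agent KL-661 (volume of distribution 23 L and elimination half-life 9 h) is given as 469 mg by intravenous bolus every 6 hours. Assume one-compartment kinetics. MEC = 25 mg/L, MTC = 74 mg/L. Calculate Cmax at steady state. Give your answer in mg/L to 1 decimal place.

55.1 mg/L

k = ln2/t½ = ln2/9 ≈ 0.077016 h⁻¹; fraction remaining f = e^(−kτ) = e^(−0.077016×6) ≈ 0.6300.
Accumulation ratio R = 1/(1 − f) ≈ 1/0.3700 ≈ 2.7027.
Each bolus raises the concentration by D/Vd = 469/23 ≈ 20.391 mg/L.
Steady-state peak Cmax,ss = C₀·R ≈ 20.391 × 2.7027 ≈ 55.111 mg/L.
Peak 55.1 mg/L vs MTC 74 mg/L: below toxic threshold.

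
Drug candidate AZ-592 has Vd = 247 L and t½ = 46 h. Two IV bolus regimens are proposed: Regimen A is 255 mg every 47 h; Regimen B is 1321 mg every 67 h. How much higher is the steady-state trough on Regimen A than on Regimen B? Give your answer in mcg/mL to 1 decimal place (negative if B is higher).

-2.1 mcg/mL

Regimen A: f = (1/2)^(47/46) ≈ 0.4925; Cmin,ss = (255/247)·f/(1−f) ≈ 1.002 mcg/mL.
Regimen B: f = (1/2)^(67/46) ≈ 0.3644; Cmin,ss = (1321/247)·f/(1−f) ≈ 3.066 mcg/mL.
Difference ≈ 1.002 − 3.066 ≈ -2.064 mcg/mL.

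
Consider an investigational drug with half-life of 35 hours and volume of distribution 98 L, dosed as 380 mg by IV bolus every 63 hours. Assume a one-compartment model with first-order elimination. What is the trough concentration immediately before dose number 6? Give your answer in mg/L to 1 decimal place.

1.6 mg/L

f = (1/2)^(τ/t½) = (1/2)^(63/35) ≈ 0.2872.
C₀ = D/Vd = 380/98 ≈ 3.878 mg/L.
Before the 6th dose, 5 doses have been given. Superposition: Cmin = C₀·(f + f² + … + f^5).
≈ 3.878 × (0.2872 + 0.0825 + 0.0237 + 0.0068 + 0.0020) ≈ 3.878 × 0.4022 ≈ 1.560 mg/L.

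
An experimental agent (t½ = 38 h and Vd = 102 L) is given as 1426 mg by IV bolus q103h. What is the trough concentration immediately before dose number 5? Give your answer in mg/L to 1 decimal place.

f = (1/2)^(τ/t½) = (1/2)^(103/38) ≈ 0.1528.
C₀ = D/Vd = 1426/102 ≈ 13.980 mg/L.
Before the 5th dose, 4 doses have been given. Superposition: Cmin = C₀·(f + f² + … + f^4).
≈ 13.980 × (0.1528 + 0.0233 + 0.0036 + 0.0005) ≈ 13.980 × 0.1802 ≈ 2.519 mg/L.

2.5 mg/L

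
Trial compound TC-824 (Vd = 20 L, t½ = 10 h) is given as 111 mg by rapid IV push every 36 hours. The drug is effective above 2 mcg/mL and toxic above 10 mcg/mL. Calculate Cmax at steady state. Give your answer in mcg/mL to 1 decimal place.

6.0 mcg/mL

k = ln2/t½ = ln2/10 ≈ 0.069315 h⁻¹; fraction remaining f = e^(−kτ) = e^(−0.069315×36) ≈ 0.0825.
Accumulation ratio R = 1/(1 − f) ≈ 1/0.9175 ≈ 1.0899.
Each bolus raises the concentration by D/Vd = 111/20 ≈ 5.550 mcg/mL.
Steady-state peak Cmax,ss = C₀·R ≈ 5.550 × 1.0899 ≈ 6.049 mcg/mL.
Peak 6.0 mcg/mL vs MTC 10 mcg/mL: below toxic threshold.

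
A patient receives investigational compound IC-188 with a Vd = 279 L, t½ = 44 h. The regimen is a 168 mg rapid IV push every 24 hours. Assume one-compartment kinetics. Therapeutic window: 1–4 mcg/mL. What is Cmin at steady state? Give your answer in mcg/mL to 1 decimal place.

τ/t½ = 24/44 ≈ 0.54545, so fraction remaining f = (1/2)^(24/44) ≈ 0.6852.
Single-dose peak C₀ = D/Vd = 168/279 ≈ 0.602 mcg/mL.
Steady-state trough Cmin,ss = C₀·f/(1−f) ≈ 0.602 × 0.6852/0.3148 ≈ 1.310 mcg/mL.
Trough 1.3 mcg/mL vs MEC 1 mcg/mL: adequate.

1.3 mcg/mL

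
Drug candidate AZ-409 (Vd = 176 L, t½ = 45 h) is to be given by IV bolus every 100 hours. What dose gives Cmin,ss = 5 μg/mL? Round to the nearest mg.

τ/t½ = 100/45 ≈ 2.2222, so f = (1/2)^(100/45) ≈ 0.214311.
Cmin,ss = (D/Vd)·f/(1−f), so D = Cmin,ss·Vd·(1−f)/f.
D = 5 × 176 × (1−f)/f ≈ 5 × 176 × 3.66612 ≈ 3226.19 mg.

3226 mg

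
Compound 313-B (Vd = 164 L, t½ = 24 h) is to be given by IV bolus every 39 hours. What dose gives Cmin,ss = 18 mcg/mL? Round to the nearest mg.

τ/t½ = 39/24 ≈ 1.625, so f = (1/2)^(39/24) ≈ 0.324210.
Cmin,ss = (D/Vd)·f/(1−f), so D = Cmin,ss·Vd·(1−f)/f.
D = 18 × 164 × (1−f)/f ≈ 18 × 164 × 2.08442 ≈ 6153.21 mg.

6153 mg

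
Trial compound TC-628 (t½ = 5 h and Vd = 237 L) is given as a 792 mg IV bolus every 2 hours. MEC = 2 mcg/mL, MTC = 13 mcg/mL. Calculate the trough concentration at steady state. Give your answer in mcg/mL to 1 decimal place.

10.5 mcg/mL

k = ln2/t½ = ln2/5 ≈ 0.138629 h⁻¹; fraction remaining f = e^(−kτ) = e^(−0.138629×2) ≈ 0.7579.
At steady state, accumulation factor R = 1/(1 − e^(−kτ)) ≈ 4.1305.
Each bolus raises the concentration by D/Vd = 792/237 ≈ 3.342 mcg/mL.
Steady-state peak Cmax,ss = C₀·R ≈ 3.342 × 4.1305 ≈ 13.804 mcg/mL.
Steady-state trough Cmin,ss = Cmax,ss·f ≈ 13.804 × 0.7579 ≈ 10.462 mcg/mL.
Trough 10.5 mcg/mL vs MEC 2 mcg/mL: adequate.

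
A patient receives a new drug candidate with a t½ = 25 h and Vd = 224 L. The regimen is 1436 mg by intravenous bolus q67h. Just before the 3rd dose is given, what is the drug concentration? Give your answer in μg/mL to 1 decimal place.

1.2 μg/mL

f = (1/2)^(τ/t½) = (1/2)^(67/25) ≈ 0.1560.
C₀ = D/Vd = 1436/224 ≈ 6.411 μg/mL.
Before the 3rd dose, 2 doses have been given. Superposition: Cmin = C₀·(f + f²).
≈ 6.411 × (0.1560 + 0.0243) ≈ 6.411 × 0.1803 ≈ 1.156 μg/mL.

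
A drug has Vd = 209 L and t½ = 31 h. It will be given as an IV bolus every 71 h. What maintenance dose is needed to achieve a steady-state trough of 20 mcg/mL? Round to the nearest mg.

16267 mg

τ/t½ = 71/31 ≈ 2.2903, so f = (1/2)^(71/31) ≈ 0.204430.
Cmin,ss = (D/Vd)·f/(1−f), so D = Cmin,ss·Vd·(1−f)/f.
D = 20 × 209 × (1−f)/f ≈ 20 × 209 × 3.89165 ≈ 16267.10 mg.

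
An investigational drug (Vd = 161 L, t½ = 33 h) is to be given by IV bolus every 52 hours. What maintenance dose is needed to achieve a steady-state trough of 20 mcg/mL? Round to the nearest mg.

τ/t½ = 52/33 ≈ 1.5758, so f = (1/2)^(52/33) ≈ 0.335467.
Cmin,ss = (D/Vd)·f/(1−f), so D = Cmin,ss·Vd·(1−f)/f.
D = 20 × 161 × (1−f)/f ≈ 20 × 161 × 1.98092 ≈ 6378.56 mg.

6379 mg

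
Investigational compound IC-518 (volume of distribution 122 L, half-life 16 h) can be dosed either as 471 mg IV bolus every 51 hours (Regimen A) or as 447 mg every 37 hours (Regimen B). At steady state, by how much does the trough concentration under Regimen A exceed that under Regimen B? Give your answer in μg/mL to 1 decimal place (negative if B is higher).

-0.4 μg/mL

Regimen A: f = (1/2)^(51/16) ≈ 0.1098; Cmin,ss = (471/122)·f/(1−f) ≈ 0.476 μg/mL.
Regimen B: f = (1/2)^(37/16) ≈ 0.2013; Cmin,ss = (447/122)·f/(1−f) ≈ 0.923 μg/mL.
Difference ≈ 0.476 − 0.923 ≈ -0.447 μg/mL.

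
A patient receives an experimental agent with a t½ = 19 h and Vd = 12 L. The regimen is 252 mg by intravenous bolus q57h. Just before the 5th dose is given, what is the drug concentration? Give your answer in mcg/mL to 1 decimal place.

f = (1/2)^(τ/t½) = (1/2)^(57/19) ≈ 0.1250.
C₀ = D/Vd = 252/12 ≈ 21.000 mcg/mL.
Before the 5th dose, 4 doses have been given. Superposition: Cmin = C₀·(f + f² + … + f^4).
≈ 21.000 × (0.1250 + 0.0156 + 0.0020 + 0.0002) ≈ 21.000 × 0.1428 ≈ 2.999 mcg/mL.

3.0 mcg/mL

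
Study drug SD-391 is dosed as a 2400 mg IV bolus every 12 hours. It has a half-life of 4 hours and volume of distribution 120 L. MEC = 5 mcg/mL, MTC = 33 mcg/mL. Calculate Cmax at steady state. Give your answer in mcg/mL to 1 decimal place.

τ = 12 h = 3 half-lives, so f = (1/2)^3 = 0.125.
Accumulation ratio R = 1/(1 − f) = 1/0.875 = 8/7.
Single-dose peak C₀ = D/Vd = 2400/120 = 20 mcg/mL.
Steady-state peak Cmax,ss = C₀·R = 20 × 8/7 ≈ 22.857 mcg/mL.
Peak 22.9 mcg/mL vs MTC 33 mcg/mL: below toxic threshold.

22.9 mcg/mL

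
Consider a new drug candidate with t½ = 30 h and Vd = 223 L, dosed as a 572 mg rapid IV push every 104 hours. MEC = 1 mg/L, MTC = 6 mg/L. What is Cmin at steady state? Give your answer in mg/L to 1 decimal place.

τ/t½ = 104/30 ≈ 3.4667, so fraction remaining f = (1/2)^(104/30) ≈ 0.0905.
Accumulation ratio R = 1/(1 − f) ≈ 1/0.9095 ≈ 1.0995.
Each bolus raises the concentration by D/Vd = 572/223 ≈ 2.565 mg/L.
Cmax,ss = C₀/(1 − f) ≈ 2.565/0.9095 ≈ 2.820 mg/L.
Steady-state trough Cmin,ss = Cmax,ss·f ≈ 2.820 × 0.0905 ≈ 0.255 mg/L.
Trough 0.3 mg/L vs MEC 1 mg/L: subtherapeutic.

0.3 mg/L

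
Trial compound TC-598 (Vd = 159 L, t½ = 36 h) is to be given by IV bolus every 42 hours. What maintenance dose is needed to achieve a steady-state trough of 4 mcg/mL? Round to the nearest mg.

τ/t½ = 42/36 ≈ 1.1667, so f = (1/2)^(42/36) ≈ 0.445449.
Cmin,ss = (D/Vd)·f/(1−f), so D = Cmin,ss·Vd·(1−f)/f.
D = 4 × 159 × (1−f)/f ≈ 4 × 159 × 1.24493 ≈ 791.78 mg.

792 mg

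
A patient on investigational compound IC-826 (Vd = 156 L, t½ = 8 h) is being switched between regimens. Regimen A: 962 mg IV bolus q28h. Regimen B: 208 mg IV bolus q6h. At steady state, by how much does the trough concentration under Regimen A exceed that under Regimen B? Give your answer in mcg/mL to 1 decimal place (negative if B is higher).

-1.4 mcg/mL

Regimen A: f = (1/2)^(28/8) ≈ 0.0884; Cmin,ss = (962/156)·f/(1−f) ≈ 0.598 mcg/mL.
Regimen B: f = (1/2)^(6/8) ≈ 0.5946; Cmin,ss = (208/156)·f/(1−f) ≈ 1.956 mcg/mL.
Difference ≈ 0.598 − 1.956 ≈ -1.358 mcg/mL.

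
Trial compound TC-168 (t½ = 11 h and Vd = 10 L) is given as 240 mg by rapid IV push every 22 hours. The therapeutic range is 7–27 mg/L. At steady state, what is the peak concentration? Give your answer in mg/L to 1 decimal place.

32.0 mg/L

The dosing interval is 2 half-lives, so f = 2^(−2) = 0.25.
Accumulation ratio R = 1/(1 − f) = 1/0.75 = 4/3.
Single-dose peak C₀ = D/Vd = 240/10 = 24 mg/L.
Steady-state peak Cmax,ss = C₀·R = 24 × 4/3 ≈ 32.000 mg/L.
Peak 32.0 mg/L vs MTC 27 mg/L: exceeds toxic threshold.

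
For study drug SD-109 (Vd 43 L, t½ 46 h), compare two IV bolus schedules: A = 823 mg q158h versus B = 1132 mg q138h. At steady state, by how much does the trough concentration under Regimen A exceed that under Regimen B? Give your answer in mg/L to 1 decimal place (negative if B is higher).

Regimen A: f = (1/2)^(158/46) ≈ 0.0925; Cmin,ss = (823/43)·f/(1−f) ≈ 1.951 mg/L.
Regimen B: f = (1/2)^(138/46) ≈ 0.1250; Cmin,ss = (1132/43)·f/(1−f) ≈ 3.761 mg/L.
Difference ≈ 1.951 − 3.761 ≈ -1.810 mg/L.

-1.8 mg/L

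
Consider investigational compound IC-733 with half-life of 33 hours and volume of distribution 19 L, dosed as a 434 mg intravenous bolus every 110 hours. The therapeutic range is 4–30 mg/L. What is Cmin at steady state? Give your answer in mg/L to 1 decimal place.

k = ln2/t½ = ln2/33 ≈ 0.021004 h⁻¹; fraction remaining f = e^(−kτ) = e^(−0.021004×110) ≈ 0.0992.
Accumulation ratio R = 1/(1 − f) ≈ 1/0.9008 ≈ 1.1101.
Each bolus raises the concentration by D/Vd = 434/19 ≈ 22.842 mg/L.
Cmax,ss = C₀/(1 − f) ≈ 22.842/0.9008 ≈ 25.357 mg/L.
Steady-state trough Cmin,ss = Cmax,ss·f ≈ 25.357 × 0.0992 ≈ 2.515 mg/L.
Trough 2.5 mg/L vs MEC 4 mg/L: subtherapeutic.

2.5 mg/L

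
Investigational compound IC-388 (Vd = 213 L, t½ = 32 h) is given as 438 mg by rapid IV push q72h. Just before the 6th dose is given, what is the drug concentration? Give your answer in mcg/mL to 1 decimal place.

0.5 mcg/mL

f = (1/2)^(τ/t½) = (1/2)^(72/32) ≈ 0.2102.
C₀ = D/Vd = 438/213 ≈ 2.056 mcg/mL.
Before the 6th dose, 5 doses have been given. Superposition: Cmin = C₀·(f + f² + … + f^5).
≈ 2.056 × (0.2102 + 0.0442 + 0.0093 + 0.0020 + 0.0004) ≈ 2.056 × 0.2661 ≈ 0.547 mcg/mL.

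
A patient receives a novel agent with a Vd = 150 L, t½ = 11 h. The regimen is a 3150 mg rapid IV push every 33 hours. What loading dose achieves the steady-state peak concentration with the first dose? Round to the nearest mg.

f = (1/2)^(33/11) ≈ 0.125000; accumulation ratio R = 1/(1−f) ≈ 1.14286.
Loading dose to hit Cmax,ss on first dose: D_load = D_maint·R ≈ 3150 × 1.14286 ≈ 3600.01 mg.

3600 mg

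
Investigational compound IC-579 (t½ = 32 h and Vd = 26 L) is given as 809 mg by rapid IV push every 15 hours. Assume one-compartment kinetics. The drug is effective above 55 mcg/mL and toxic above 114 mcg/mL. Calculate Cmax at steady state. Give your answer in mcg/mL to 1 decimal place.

k = ln2/t½ = ln2/32 ≈ 0.021661 h⁻¹; fraction remaining f = e^(−kτ) = e^(−0.021661×15) ≈ 0.7226.
At steady state, accumulation factor R = 1/(1 − e^(−kτ)) ≈ 3.6049.
Single-dose peak C₀ = D/Vd = 809/26 ≈ 31.115 mcg/mL.
Cmax,ss = C₀/(1 − f) ≈ 31.115/0.2774 ≈ 112.167 mcg/mL.
Peak 112.2 mcg/mL vs MTC 114 mcg/mL: below toxic threshold.

112.2 mcg/mL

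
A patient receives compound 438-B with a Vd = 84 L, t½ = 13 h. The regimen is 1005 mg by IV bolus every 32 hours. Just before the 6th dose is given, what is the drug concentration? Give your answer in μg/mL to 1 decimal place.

2.7 μg/mL

f = (1/2)^(τ/t½) = (1/2)^(32/13) ≈ 0.1816.
C₀ = D/Vd = 1005/84 ≈ 11.964 μg/mL.
Before the 6th dose, 5 doses have been given. Superposition: Cmin = C₀·(f + f² + … + f^5).
≈ 11.964 × (0.1816 + 0.0330 + 0.0060 + 0.0011 + 0.0002) ≈ 11.964 × 0.2219 ≈ 2.655 μg/mL.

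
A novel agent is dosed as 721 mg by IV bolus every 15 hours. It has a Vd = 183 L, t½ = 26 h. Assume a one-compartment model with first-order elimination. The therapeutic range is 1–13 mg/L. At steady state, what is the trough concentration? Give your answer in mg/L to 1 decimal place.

τ/t½ = 15/26 ≈ 0.57692, so fraction remaining f = (1/2)^(15/26) ≈ 0.6704.
Accumulation ratio R = 1/(1 − f) ≈ 1/0.3296 ≈ 3.0340.
Each bolus raises the concentration by D/Vd = 721/183 ≈ 3.940 mg/L.
Steady-state peak Cmax,ss = C₀·R ≈ 3.940 × 3.0340 ≈ 11.954 mg/L.
One interval later, Cmin,ss = Cmax,ss·e^(−kτ) ≈ 11.954 × 0.6704 ≈ 8.014 mg/L.
Trough 8.0 mg/L vs MEC 1 mg/L: adequate.

8.0 mg/L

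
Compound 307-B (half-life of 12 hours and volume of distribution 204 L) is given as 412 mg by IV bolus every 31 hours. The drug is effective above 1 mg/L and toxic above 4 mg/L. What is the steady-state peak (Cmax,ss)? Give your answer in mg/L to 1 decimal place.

k = ln2/t½ = ln2/12 ≈ 0.057762 h⁻¹; fraction remaining f = e^(−kτ) = e^(−0.057762×31) ≈ 0.1669.
Accumulation ratio R = 1/(1 − f) ≈ 1/0.8331 ≈ 1.2003.
Single-dose peak C₀ = D/Vd = 412/204 ≈ 2.020 mg/L.
Steady-state peak Cmax,ss = C₀·R ≈ 2.020 × 1.2003 ≈ 2.425 mg/L.
Peak 2.4 mg/L vs MTC 4 mg/L: below toxic threshold.

2.4 mg/L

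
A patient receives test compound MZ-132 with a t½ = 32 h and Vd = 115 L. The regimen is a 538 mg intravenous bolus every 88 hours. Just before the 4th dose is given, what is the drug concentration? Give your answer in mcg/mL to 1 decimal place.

0.8 mcg/mL

f = (1/2)^(τ/t½) = (1/2)^(88/32) ≈ 0.1487.
C₀ = D/Vd = 538/115 ≈ 4.678 mcg/mL.
Before the 4th dose, 3 doses have been given. Superposition: Cmin = C₀·(f + f² + … + f^3).
≈ 4.678 × (0.1487 + 0.0221 + 0.0033) ≈ 4.678 × 0.1741 ≈ 0.814 mcg/mL.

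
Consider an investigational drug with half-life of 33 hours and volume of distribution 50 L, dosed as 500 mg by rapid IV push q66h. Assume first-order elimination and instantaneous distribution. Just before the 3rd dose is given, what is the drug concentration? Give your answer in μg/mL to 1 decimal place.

3.1 μg/mL

f = (1/2)^(τ/t½) = (1/2)^(66/33) ≈ 0.2500.
C₀ = D/Vd = 500/50 ≈ 10.000 μg/mL.
Before the 3rd dose, 2 doses have been given. Superposition: Cmin = C₀·(f + f²).
≈ 10.000 × (0.2500 + 0.0625) ≈ 10.000 × 0.3125 ≈ 3.125 μg/mL.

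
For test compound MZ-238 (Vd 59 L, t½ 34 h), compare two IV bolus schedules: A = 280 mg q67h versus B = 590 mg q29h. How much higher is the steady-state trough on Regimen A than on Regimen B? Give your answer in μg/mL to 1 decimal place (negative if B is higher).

Regimen A: f = (1/2)^(67/34) ≈ 0.2551; Cmin,ss = (280/59)·f/(1−f) ≈ 1.625 μg/mL.
Regimen B: f = (1/2)^(29/34) ≈ 0.5537; Cmin,ss = (590/59)·f/(1−f) ≈ 12.406 μg/mL.
Difference ≈ 1.625 − 12.406 ≈ -10.781 μg/mL.

-10.8 μg/mL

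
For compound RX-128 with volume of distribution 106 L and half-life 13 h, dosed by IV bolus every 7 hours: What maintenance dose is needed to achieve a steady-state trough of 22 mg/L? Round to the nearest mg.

τ/t½ = 7/13 ≈ 0.53846, so f = (1/2)^(7/13) ≈ 0.688505.
Cmin,ss = (D/Vd)·f/(1−f), so D = Cmin,ss·Vd·(1−f)/f.
D = 22 × 106 × (1−f)/f ≈ 22 × 106 × 0.45242 ≈ 1055.04 mg.

1055 mg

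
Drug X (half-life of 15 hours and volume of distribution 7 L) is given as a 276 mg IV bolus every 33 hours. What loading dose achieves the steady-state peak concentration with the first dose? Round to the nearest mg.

f = (1/2)^(33/15) ≈ 0.217638; accumulation ratio R = 1/(1−f) ≈ 1.27818.
Loading dose to hit Cmax,ss on first dose: D_load = D_maint·R ≈ 276 × 1.27818 ≈ 352.78 mg.

353 mg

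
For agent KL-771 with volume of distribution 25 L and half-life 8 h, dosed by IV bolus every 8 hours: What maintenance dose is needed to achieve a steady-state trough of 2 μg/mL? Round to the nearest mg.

τ/t½ = 8/8 ≈ 1, so f = (1/2)^(8/8) ≈ 0.500000.
Cmin,ss = (D/Vd)·f/(1−f), so D = Cmin,ss·Vd·(1−f)/f.
D = 2 × 25 × (1−f)/f ≈ 2 × 25 × 1.00000 ≈ 50.00 mg.

50 mg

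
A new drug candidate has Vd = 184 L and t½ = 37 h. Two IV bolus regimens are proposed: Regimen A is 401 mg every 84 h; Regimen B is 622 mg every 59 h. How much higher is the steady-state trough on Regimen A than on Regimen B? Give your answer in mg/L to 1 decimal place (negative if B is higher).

-1.1 mg/L

Regimen A: f = (1/2)^(84/37) ≈ 0.2073; Cmin,ss = (401/184)·f/(1−f) ≈ 0.570 mg/L.
Regimen B: f = (1/2)^(59/37) ≈ 0.3311; Cmin,ss = (622/184)·f/(1−f) ≈ 1.673 mg/L.
Difference ≈ 0.570 − 1.673 ≈ -1.103 mg/L.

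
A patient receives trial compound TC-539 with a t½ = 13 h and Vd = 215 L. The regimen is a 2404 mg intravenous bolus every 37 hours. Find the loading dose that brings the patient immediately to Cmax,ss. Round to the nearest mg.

f = (1/2)^(37/13) ≈ 0.139066; accumulation ratio R = 1/(1−f) ≈ 1.16153.
Loading dose to hit Cmax,ss on first dose: D_load = D_maint·R ≈ 2404 × 1.16153 ≈ 2792.32 mg.

2792 mg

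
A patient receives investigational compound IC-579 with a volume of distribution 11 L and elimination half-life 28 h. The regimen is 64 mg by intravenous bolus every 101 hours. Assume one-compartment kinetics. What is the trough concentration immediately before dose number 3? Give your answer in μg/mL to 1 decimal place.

f = (1/2)^(τ/t½) = (1/2)^(101/28) ≈ 0.0821.
C₀ = D/Vd = 64/11 ≈ 5.818 μg/mL.
Before the 3rd dose, 2 doses have been given. Superposition: Cmin = C₀·(f + f²).
≈ 5.818 × (0.0821 + 0.0067) ≈ 5.818 × 0.0888 ≈ 0.517 μg/mL.

0.5 μg/mL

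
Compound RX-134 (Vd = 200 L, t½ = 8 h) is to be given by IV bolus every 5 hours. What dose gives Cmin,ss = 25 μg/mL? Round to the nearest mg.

τ/t½ = 5/8 ≈ 0.625, so f = (1/2)^(5/8) ≈ 0.648420.
Cmin,ss = (D/Vd)·f/(1−f), so D = Cmin,ss·Vd·(1−f)/f.
D = 25 × 200 × (1−f)/f ≈ 25 × 200 × 0.54221 ≈ 2711.05 mg.

2711 mg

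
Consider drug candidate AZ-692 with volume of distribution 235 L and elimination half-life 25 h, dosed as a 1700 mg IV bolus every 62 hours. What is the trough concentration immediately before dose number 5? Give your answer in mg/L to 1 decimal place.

1.6 mg/L

f = (1/2)^(τ/t½) = (1/2)^(62/25) ≈ 0.1792.
C₀ = D/Vd = 1700/235 ≈ 7.234 mg/L.
Before the 5th dose, 4 doses have been given. Superposition: Cmin = C₀·(f + f² + … + f^4).
≈ 7.234 × (0.1792 + 0.0321 + 0.0058 + 0.0010) ≈ 7.234 × 0.2181 ≈ 1.578 mg/L.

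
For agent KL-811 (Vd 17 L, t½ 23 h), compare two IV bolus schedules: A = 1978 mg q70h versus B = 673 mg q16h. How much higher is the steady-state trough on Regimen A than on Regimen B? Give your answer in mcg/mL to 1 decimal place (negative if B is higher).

Regimen A: f = (1/2)^(70/23) ≈ 0.1213; Cmin,ss = (1978/17)·f/(1−f) ≈ 16.062 mcg/mL.
Regimen B: f = (1/2)^(16/23) ≈ 0.6174; Cmin,ss = (673/17)·f/(1−f) ≈ 63.883 mcg/mL.
Difference ≈ 16.062 − 63.883 ≈ -47.821 mcg/mL.

-47.8 mcg/mL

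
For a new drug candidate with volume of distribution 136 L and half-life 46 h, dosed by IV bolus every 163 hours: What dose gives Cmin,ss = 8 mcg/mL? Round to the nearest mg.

11598 mg

τ/t½ = 163/46 ≈ 3.5435, so f = (1/2)^(163/46) ≈ 0.085764.
Cmin,ss = (D/Vd)·f/(1−f), so D = Cmin,ss·Vd·(1−f)/f.
D = 8 × 136 × (1−f)/f ≈ 8 × 136 × 10.65990 ≈ 11597.97 mg.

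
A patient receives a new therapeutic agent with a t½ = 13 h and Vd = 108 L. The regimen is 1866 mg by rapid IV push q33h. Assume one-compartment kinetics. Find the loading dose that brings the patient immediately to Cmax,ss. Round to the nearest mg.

2254 mg

f = (1/2)^(33/13) ≈ 0.172126; accumulation ratio R = 1/(1−f) ≈ 1.20791.
Loading dose to hit Cmax,ss on first dose: D_load = D_maint·R ≈ 1866 × 1.20791 ≈ 2253.96 mg.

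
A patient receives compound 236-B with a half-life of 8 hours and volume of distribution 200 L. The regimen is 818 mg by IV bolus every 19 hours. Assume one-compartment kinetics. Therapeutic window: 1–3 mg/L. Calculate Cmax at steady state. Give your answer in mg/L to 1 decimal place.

5.1 mg/L

τ/t½ = 19/8 ≈ 2.375, so fraction remaining f = (1/2)^(19/8) ≈ 0.1928.
Accumulation ratio R = 1/(1 − f) ≈ 1/0.8072 ≈ 1.2389.
Each bolus raises the concentration by D/Vd = 818/200 ≈ 4.090 mg/L.
Steady-state peak Cmax,ss = C₀·R ≈ 4.090 × 1.2389 ≈ 5.067 mg/L.
Peak 5.1 mg/L vs MTC 3 mg/L: exceeds toxic threshold.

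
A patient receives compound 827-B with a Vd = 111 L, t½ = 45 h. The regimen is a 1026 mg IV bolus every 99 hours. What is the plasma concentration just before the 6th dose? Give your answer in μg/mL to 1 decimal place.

2.6 μg/mL

f = (1/2)^(τ/t½) = (1/2)^(99/45) ≈ 0.2176.
C₀ = D/Vd = 1026/111 ≈ 9.243 μg/mL.
Before the 6th dose, 5 doses have been given. Superposition: Cmin = C₀·(f + f² + … + f^5).
≈ 9.243 × (0.2176 + 0.0473 + 0.0103 + 0.0022 + 0.0005) ≈ 9.243 × 0.2779 ≈ 2.569 μg/mL.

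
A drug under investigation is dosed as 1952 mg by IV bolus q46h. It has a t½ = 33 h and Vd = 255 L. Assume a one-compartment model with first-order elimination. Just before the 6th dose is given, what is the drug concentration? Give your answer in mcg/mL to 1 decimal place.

f = (1/2)^(τ/t½) = (1/2)^(46/33) ≈ 0.3805.
C₀ = D/Vd = 1952/255 ≈ 7.655 mcg/mL.
Before the 6th dose, 5 doses have been given. Superposition: Cmin = C₀·(f + f² + … + f^5).
≈ 7.655 × (0.3805 + 0.1448 + 0.0551 + 0.0210 + 0.0080) ≈ 7.655 × 0.6094 ≈ 4.665 mcg/mL.

4.7 mcg/mL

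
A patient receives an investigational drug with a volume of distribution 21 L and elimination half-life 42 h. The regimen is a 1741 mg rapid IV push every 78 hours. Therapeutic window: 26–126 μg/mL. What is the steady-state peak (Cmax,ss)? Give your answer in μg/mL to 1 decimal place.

114.5 μg/mL

Over one 78-h interval, 78/42 ≈ 1.8571 half-lives elapse, leaving f ≈ 0.2760 of each dose.
At steady state, accumulation factor R = 1/(1 − e^(−kτ)) ≈ 1.3812.
Each bolus raises the concentration by D/Vd = 1741/21 ≈ 82.905 μg/mL.
Steady-state peak Cmax,ss = C₀·R ≈ 82.905 × 1.3812 ≈ 114.508 μg/mL.
Peak 114.5 μg/mL vs MTC 126 μg/mL: below toxic threshold.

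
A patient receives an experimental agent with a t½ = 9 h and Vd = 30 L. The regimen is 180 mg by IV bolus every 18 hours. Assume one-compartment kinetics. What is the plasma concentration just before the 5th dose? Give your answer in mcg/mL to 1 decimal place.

f = (1/2)^(τ/t½) = (1/2)^(18/9) ≈ 0.2500.
C₀ = D/Vd = 180/30 ≈ 6.000 mcg/mL.
Before the 5th dose, 4 doses have been given. Superposition: Cmin = C₀·(f + f² + … + f^4).
≈ 6.000 × (0.2500 + 0.0625 + 0.0156 + 0.0039) ≈ 6.000 × 0.3320 ≈ 1.992 mcg/mL.

2.0 mcg/mL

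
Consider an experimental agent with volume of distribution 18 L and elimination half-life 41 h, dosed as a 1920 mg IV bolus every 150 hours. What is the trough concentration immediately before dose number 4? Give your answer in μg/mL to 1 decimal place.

9.2 μg/mL

f = (1/2)^(τ/t½) = (1/2)^(150/41) ≈ 0.0792.
C₀ = D/Vd = 1920/18 ≈ 106.667 μg/mL.
Before the 4th dose, 3 doses have been given. Superposition: Cmin = C₀·(f + f² + … + f^3).
≈ 106.667 × (0.0792 + 0.0063 + 0.0005) ≈ 106.667 × 0.0860 ≈ 9.173 μg/mL.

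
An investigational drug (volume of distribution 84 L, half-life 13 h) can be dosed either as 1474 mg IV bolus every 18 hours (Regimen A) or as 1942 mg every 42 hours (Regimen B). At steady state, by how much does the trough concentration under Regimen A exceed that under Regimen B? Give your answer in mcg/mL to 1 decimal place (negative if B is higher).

Regimen A: f = (1/2)^(18/13) ≈ 0.3830; Cmin,ss = (1474/84)·f/(1−f) ≈ 10.893 mcg/mL.
Regimen B: f = (1/2)^(42/13) ≈ 0.1065; Cmin,ss = (1942/84)·f/(1−f) ≈ 2.756 mcg/mL.
Difference ≈ 10.893 − 2.756 ≈ 8.137 mcg/mL.

8.1 mcg/mL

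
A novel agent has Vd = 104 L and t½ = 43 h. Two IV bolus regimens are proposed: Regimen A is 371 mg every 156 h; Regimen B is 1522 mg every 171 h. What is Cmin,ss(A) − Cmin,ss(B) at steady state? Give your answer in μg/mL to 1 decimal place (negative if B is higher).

Regimen A: f = (1/2)^(156/43) ≈ 0.0809; Cmin,ss = (371/104)·f/(1−f) ≈ 0.314 μg/mL.
Regimen B: f = (1/2)^(171/43) ≈ 0.0635; Cmin,ss = (1522/104)·f/(1−f) ≈ 0.992 μg/mL.
Difference ≈ 0.314 − 0.992 ≈ -0.678 μg/mL.

-0.7 μg/mL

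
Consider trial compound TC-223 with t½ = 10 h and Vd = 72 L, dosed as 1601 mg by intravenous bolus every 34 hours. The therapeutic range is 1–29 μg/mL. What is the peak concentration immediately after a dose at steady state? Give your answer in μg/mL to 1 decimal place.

24.6 μg/mL

Over one 34-h interval, 34/10 ≈ 3.4 half-lives elapse, leaving f ≈ 0.0947 of each dose.
Accumulation ratio R = 1/(1 − f) ≈ 1/0.9053 ≈ 1.1046.
Each bolus raises the concentration by D/Vd = 1601/72 ≈ 22.236 μg/mL.
Cmax,ss = C₀/(1 − f) ≈ 22.236/0.9053 ≈ 24.562 μg/mL.
Peak 24.6 μg/mL vs MTC 29 μg/mL: below toxic threshold.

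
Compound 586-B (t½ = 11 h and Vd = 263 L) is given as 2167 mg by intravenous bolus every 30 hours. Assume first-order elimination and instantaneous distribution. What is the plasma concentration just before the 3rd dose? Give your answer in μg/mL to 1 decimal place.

f = (1/2)^(τ/t½) = (1/2)^(30/11) ≈ 0.1510.
C₀ = D/Vd = 2167/263 ≈ 8.240 μg/mL.
Before the 3rd dose, 2 doses have been given. Superposition: Cmin = C₀·(f + f²).
≈ 8.240 × (0.1510 + 0.0228) ≈ 8.240 × 0.1738 ≈ 1.432 μg/mL.

1.4 μg/mL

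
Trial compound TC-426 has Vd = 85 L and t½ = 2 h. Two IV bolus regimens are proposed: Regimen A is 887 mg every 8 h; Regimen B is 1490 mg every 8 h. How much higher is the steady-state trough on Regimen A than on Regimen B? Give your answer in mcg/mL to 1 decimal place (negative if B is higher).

-0.5 mcg/mL

Regimen A: f = (1/2)^(8/2) ≈ 0.0625; Cmin,ss = (887/85)·f/(1−f) ≈ 0.696 mcg/mL.
Regimen B: f = (1/2)^(8/2) ≈ 0.0625; Cmin,ss = (1490/85)·f/(1−f) ≈ 1.169 mcg/mL.
Difference ≈ 0.696 − 1.169 ≈ -0.473 mcg/mL.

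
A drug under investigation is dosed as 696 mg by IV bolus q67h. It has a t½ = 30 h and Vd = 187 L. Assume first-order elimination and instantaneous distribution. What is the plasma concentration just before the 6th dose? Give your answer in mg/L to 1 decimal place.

1.0 mg/L

f = (1/2)^(τ/t½) = (1/2)^(67/30) ≈ 0.2127.
C₀ = D/Vd = 696/187 ≈ 3.722 mg/L.
Before the 6th dose, 5 doses have been given. Superposition: Cmin = C₀·(f + f² + … + f^5).
≈ 3.722 × (0.2127 + 0.0452 + 0.0096 + 0.0020 + 0.0004) ≈ 3.722 × 0.2699 ≈ 1.005 mg/L.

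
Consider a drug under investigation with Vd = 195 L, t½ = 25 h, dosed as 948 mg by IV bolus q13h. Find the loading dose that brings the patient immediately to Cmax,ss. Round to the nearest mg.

f = (1/2)^(13/25) ≈ 0.697372; accumulation ratio R = 1/(1−f) ≈ 3.30439.
Loading dose to hit Cmax,ss on first dose: D_load = D_maint·R ≈ 948 × 3.30439 ≈ 3132.56 mg.

3133 mg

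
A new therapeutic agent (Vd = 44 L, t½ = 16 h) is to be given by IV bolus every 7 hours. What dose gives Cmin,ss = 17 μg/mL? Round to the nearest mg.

τ/t½ = 7/16 ≈ 0.4375, so f = (1/2)^(7/16) ≈ 0.738413.
Cmin,ss = (D/Vd)·f/(1−f), so D = Cmin,ss·Vd·(1−f)/f.
D = 17 × 44 × (1−f)/f ≈ 17 × 44 × 0.35426 ≈ 264.99 mg.

265 mg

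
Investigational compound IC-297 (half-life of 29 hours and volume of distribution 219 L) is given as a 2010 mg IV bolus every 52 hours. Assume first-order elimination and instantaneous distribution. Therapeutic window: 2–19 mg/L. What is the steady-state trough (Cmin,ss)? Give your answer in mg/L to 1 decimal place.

3.7 mg/L

τ/t½ = 52/29 ≈ 1.7931, so fraction remaining f = (1/2)^(52/29) ≈ 0.2886.
Accumulation ratio R = 1/(1 − f) ≈ 1/0.7114 ≈ 1.4057.
Single-dose peak C₀ = D/Vd = 2010/219 ≈ 9.178 mg/L.
Steady-state peak Cmax,ss = C₀·R ≈ 9.178 × 1.4057 ≈ 12.902 mg/L.
Steady-state trough Cmin,ss = Cmax,ss·f ≈ 12.902 × 0.2886 ≈ 3.724 mg/L.
Trough 3.7 mg/L vs MEC 2 mg/L: adequate.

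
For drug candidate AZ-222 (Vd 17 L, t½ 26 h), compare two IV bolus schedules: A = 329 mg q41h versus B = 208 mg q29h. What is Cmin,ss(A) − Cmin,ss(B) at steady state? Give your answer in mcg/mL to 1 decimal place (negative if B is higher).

-0.7 mcg/mL

Regimen A: f = (1/2)^(41/26) ≈ 0.3352; Cmin,ss = (329/17)·f/(1−f) ≈ 9.758 mcg/mL.
Regimen B: f = (1/2)^(29/26) ≈ 0.4616; Cmin,ss = (208/17)·f/(1−f) ≈ 10.490 mcg/mL.
Difference ≈ 9.758 − 10.490 ≈ -0.732 mcg/mL.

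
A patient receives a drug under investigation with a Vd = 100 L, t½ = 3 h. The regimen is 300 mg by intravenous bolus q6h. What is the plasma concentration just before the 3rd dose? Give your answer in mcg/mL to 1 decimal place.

f = (1/2)^(τ/t½) = (1/2)^(6/3) ≈ 0.2500.
C₀ = D/Vd = 300/100 ≈ 3.000 mcg/mL.
Before the 3rd dose, 2 doses have been given. Superposition: Cmin = C₀·(f + f²).
≈ 3.000 × (0.2500 + 0.0625) ≈ 3.000 × 0.3125 ≈ 0.938 mcg/mL.

0.9 mcg/mL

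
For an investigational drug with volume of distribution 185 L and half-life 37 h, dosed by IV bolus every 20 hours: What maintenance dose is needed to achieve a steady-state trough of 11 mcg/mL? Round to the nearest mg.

τ/t½ = 20/37 ≈ 0.54054, so f = (1/2)^(20/37) ≈ 0.687513.
Cmin,ss = (D/Vd)·f/(1−f), so D = Cmin,ss·Vd·(1−f)/f.
D = 11 × 185 × (1−f)/f ≈ 11 × 185 × 0.45452 ≈ 924.95 mg.

925 mg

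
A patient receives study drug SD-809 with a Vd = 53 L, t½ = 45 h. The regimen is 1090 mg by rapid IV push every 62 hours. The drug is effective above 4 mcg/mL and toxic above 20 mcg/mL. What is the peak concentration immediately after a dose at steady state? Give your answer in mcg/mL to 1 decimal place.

33.4 mcg/mL

τ/t½ = 62/45 ≈ 1.3778, so fraction remaining f = (1/2)^(62/45) ≈ 0.3848.
At steady state, accumulation factor R = 1/(1 − e^(−kτ)) ≈ 1.6255.
Each bolus raises the concentration by D/Vd = 1090/53 ≈ 20.566 mcg/mL.
Steady-state peak Cmax,ss = C₀·R ≈ 20.566 × 1.6255 ≈ 33.430 mcg/mL.
Peak 33.4 mcg/mL vs MTC 20 mcg/mL: exceeds toxic threshold.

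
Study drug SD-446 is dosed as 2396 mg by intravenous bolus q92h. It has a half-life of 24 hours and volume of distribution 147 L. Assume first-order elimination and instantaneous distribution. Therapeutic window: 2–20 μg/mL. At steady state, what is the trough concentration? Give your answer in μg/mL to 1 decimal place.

1.2 μg/mL

τ/t½ = 92/24 ≈ 3.8333, so fraction remaining f = (1/2)^(92/24) ≈ 0.0702.
Accumulation ratio R = 1/(1 − f) ≈ 1/0.9298 ≈ 1.0755.
Single-dose peak C₀ = D/Vd = 2396/147 ≈ 16.299 μg/mL.
Steady-state peak Cmax,ss = C₀·R ≈ 16.299 × 1.0755 ≈ 17.530 μg/mL.
Steady-state trough Cmin,ss = Cmax,ss·f ≈ 17.530 × 0.0702 ≈ 1.231 μg/mL.
Trough 1.2 μg/mL vs MEC 2 μg/mL: subtherapeutic.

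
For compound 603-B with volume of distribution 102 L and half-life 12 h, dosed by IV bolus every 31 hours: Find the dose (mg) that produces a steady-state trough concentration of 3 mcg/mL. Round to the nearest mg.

τ/t½ = 31/12 ≈ 2.5833, so f = (1/2)^(31/12) ≈ 0.166855.
Cmin,ss = (D/Vd)·f/(1−f), so D = Cmin,ss·Vd·(1−f)/f.
D = 3 × 102 × (1−f)/f ≈ 3 × 102 × 4.99323 ≈ 1527.93 mg.

1528 mg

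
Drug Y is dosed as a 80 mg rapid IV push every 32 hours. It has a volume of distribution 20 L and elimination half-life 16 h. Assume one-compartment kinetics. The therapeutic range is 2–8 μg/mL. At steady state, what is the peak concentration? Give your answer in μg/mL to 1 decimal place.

τ = 32 h = 2 half-lives, so f = (1/2)^2 = 0.25.
At steady state, R = 1/(1 − 0.25) = 4/3.
Single-dose peak C₀ = D/Vd = 80/20 = 4 μg/mL.
Steady-state peak Cmax,ss = C₀·R = 4 × 4/3 ≈ 5.333 μg/mL.
Peak 5.3 μg/mL vs MTC 8 μg/mL: below toxic threshold.

5.3 μg/mL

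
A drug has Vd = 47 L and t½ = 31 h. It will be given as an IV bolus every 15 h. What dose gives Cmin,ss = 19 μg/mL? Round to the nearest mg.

τ/t½ = 15/31 ≈ 0.48387, so f = (1/2)^(15/31) ≈ 0.715056.
Cmin,ss = (D/Vd)·f/(1−f), so D = Cmin,ss·Vd·(1−f)/f.
D = 19 × 47 × (1−f)/f ≈ 19 × 47 × 0.39849 ≈ 355.85 mg.

356 mg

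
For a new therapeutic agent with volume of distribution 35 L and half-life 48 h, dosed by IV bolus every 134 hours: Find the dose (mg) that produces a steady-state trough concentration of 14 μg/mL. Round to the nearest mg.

2903 mg

τ/t½ = 134/48 ≈ 2.7917, so f = (1/2)^(134/48) ≈ 0.144419.
Cmin,ss = (D/Vd)·f/(1−f), so D = Cmin,ss·Vd·(1−f)/f.
D = 14 × 35 × (1−f)/f ≈ 14 × 35 × 5.92430 ≈ 2902.91 mg.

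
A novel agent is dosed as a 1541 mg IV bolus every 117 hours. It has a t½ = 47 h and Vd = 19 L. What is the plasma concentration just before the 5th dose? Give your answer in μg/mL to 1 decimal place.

17.6 μg/mL

f = (1/2)^(τ/t½) = (1/2)^(117/47) ≈ 0.1781.
C₀ = D/Vd = 1541/19 ≈ 81.105 μg/mL.
Before the 5th dose, 4 doses have been given. Superposition: Cmin = C₀·(f + f² + … + f^4).
≈ 81.105 × (0.1781 + 0.0317 + 0.0056 + 0.0010) ≈ 81.105 × 0.2164 ≈ 17.551 μg/mL.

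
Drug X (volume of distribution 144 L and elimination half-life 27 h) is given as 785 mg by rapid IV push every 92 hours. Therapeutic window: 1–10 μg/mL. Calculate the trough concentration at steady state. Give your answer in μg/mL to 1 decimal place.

0.6 μg/mL

Over one 92-h interval, 92/27 ≈ 3.4074 half-lives elapse, leaving f ≈ 0.0942 of each dose.
Accumulation ratio R = 1/(1 − f) ≈ 1/0.9058 ≈ 1.1040.
Each bolus raises the concentration by D/Vd = 785/144 ≈ 5.451 μg/mL.
Cmax,ss = C₀/(1 − f) ≈ 5.451/0.9058 ≈ 6.018 μg/mL.
One interval later, Cmin,ss = Cmax,ss·e^(−kτ) ≈ 6.018 × 0.0942 ≈ 0.567 μg/mL.
Trough 0.6 μg/mL vs MEC 1 μg/mL: subtherapeutic.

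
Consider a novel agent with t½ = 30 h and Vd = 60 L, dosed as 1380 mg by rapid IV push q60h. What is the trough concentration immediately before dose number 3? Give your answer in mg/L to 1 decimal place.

7.2 mg/L

f = (1/2)^(τ/t½) = (1/2)^(60/30) ≈ 0.2500.
C₀ = D/Vd = 1380/60 ≈ 23.000 mg/L.
Before the 3rd dose, 2 doses have been given. Superposition: Cmin = C₀·(f + f²).
≈ 23.000 × (0.2500 + 0.0625) ≈ 23.000 × 0.3125 ≈ 7.188 mg/L.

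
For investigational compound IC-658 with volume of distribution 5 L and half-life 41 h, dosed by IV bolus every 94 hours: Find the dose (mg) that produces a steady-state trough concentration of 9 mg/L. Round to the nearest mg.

175 mg

τ/t½ = 94/41 ≈ 2.2927, so f = (1/2)^(94/41) ≈ 0.204096.
Cmin,ss = (D/Vd)·f/(1−f), so D = Cmin,ss·Vd·(1−f)/f.
D = 9 × 5 × (1−f)/f ≈ 9 × 5 × 3.89966 ≈ 175.48 mg.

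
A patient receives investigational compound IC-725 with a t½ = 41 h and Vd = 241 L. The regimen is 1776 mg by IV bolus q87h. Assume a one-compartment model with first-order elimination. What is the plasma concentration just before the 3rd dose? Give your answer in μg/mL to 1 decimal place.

f = (1/2)^(τ/t½) = (1/2)^(87/41) ≈ 0.2297.
C₀ = D/Vd = 1776/241 ≈ 7.369 μg/mL.
Before the 3rd dose, 2 doses have been given. Superposition: Cmin = C₀·(f + f²).
≈ 7.369 × (0.2297 + 0.0528) ≈ 7.369 × 0.2825 ≈ 2.082 μg/mL.

2.1 μg/mL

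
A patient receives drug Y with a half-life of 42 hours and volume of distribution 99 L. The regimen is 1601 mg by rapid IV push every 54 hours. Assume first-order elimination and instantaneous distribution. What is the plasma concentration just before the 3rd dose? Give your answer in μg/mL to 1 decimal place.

9.4 μg/mL

f = (1/2)^(τ/t½) = (1/2)^(54/42) ≈ 0.4102.
C₀ = D/Vd = 1601/99 ≈ 16.172 μg/mL.
Before the 3rd dose, 2 doses have been given. Superposition: Cmin = C₀·(f + f²).
≈ 16.172 × (0.4102 + 0.1683) ≈ 16.172 × 0.5785 ≈ 9.356 μg/mL.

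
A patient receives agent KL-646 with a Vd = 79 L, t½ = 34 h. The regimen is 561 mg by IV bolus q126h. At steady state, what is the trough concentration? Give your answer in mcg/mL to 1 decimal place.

τ/t½ = 126/34 ≈ 3.7059, so fraction remaining f = (1/2)^(126/34) ≈ 0.0766.
Single-dose peak C₀ = D/Vd = 561/79 ≈ 7.101 mcg/mL.
Steady-state trough Cmin,ss = C₀·f/(1−f) ≈ 7.101 × 0.0766/0.9234 ≈ 0.589 mcg/mL.

0.6 mcg/mL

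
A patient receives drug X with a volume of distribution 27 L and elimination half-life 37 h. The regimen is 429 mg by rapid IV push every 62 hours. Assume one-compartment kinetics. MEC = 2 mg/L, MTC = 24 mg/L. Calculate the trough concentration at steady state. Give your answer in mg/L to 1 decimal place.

7.2 mg/L

Over one 62-h interval, 62/37 ≈ 1.6757 half-lives elapse, leaving f ≈ 0.3130 of each dose.
Single-dose peak C₀ = D/Vd = 429/27 ≈ 15.889 mg/L.
Steady-state trough Cmin,ss = C₀·f/(1−f) ≈ 15.889 × 0.3130/0.6870 ≈ 7.239 mg/L.
Trough 7.2 mg/L vs MEC 2 mg/L: adequate.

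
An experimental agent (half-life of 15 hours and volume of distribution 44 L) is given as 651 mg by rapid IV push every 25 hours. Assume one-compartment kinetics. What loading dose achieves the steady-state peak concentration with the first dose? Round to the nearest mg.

950 mg

f = (1/2)^(25/15) ≈ 0.314980; accumulation ratio R = 1/(1−f) ≈ 1.45981.
Loading dose to hit Cmax,ss on first dose: D_load = D_maint·R ≈ 651 × 1.45981 ≈ 950.34 mg.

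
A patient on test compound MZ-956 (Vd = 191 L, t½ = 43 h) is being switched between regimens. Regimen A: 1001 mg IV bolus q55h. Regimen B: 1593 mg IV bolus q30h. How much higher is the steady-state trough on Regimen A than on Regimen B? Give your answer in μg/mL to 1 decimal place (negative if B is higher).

Regimen A: f = (1/2)^(55/43) ≈ 0.4121; Cmin,ss = (1001/191)·f/(1−f) ≈ 3.674 μg/mL.
Regimen B: f = (1/2)^(30/43) ≈ 0.6166; Cmin,ss = (1593/191)·f/(1−f) ≈ 13.413 μg/mL.
Difference ≈ 3.674 − 13.413 ≈ -9.739 μg/mL.

-9.7 μg/mL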